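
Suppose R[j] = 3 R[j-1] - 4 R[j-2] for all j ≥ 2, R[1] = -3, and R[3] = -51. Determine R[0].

3

Let R[0] = z.
R[2] = -9 - 4z
R[3] = -15 - 12z
So -15 - 12z = -51, giving z = 3.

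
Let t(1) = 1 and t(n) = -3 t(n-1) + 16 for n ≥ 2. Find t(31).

The fixed point is 16/(1 + 3) = 4, so t(n) - 4 = -3(t(n-1) - 4).
Hence t(n) = -3·(-3)^{n-1} + 4.
t(31) = -3·(-3)^{30} + 4 = -3·205891132094649 + 4 = -617673396283943.

-617673396283943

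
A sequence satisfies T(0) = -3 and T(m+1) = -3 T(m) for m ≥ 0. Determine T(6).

-2187

T(1) = -3(-3) = 9
T(2) = -3(9) = -27
T(3) = -3(-27) = 81
T(4) = -3(81) = -243
T(5) = -3(-243) = 729
T(6) = -3(729) = -2187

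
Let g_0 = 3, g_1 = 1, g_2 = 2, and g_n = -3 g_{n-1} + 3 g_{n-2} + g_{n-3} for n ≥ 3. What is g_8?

g_3 = -3(2) + 3(1) + 3 = 0
g_4 = -3(0) + 3(2) + 1 = 7
g_5 = -3(7) + 3(0) + 2 = -19
g_6 = -3(-19) + 3(7) + 0 = 78
g_7 = -3(78) + 3(-19) + 7 = -284
g_8 = -3(-284) + 3(78) + (-19) = 1067

1067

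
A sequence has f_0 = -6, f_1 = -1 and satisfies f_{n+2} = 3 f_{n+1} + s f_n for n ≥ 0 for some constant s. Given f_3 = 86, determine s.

-5

f_2 = -3 - 6s
f_3 = -9 - 19s
So -9 - 19s = 86, giving s = -5.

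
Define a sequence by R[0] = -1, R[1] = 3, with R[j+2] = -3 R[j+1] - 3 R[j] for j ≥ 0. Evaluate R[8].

162

R[2] = -3·3 - 3·(-1) = -6
R[3] = -3·(-6) - 3·3 = 9
R[4] = -3·9 - 3·(-6) = -9
R[5] = -3·(-9) - 3·9 = 0
R[6] = -3·0 - 3·(-9) = 27
R[7] = -3·27 - 3·0 = -81
R[8] = -3·(-81) - 3·27 = 162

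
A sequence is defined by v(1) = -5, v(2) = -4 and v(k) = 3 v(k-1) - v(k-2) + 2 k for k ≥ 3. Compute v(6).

v(3) = 3·(-4) - (-5) + 6 = -1
v(4) = 3·(-1) - (-4) + 8 = 9
v(5) = 3·9 - (-1) + 10 = 38
v(6) = 3·38 - 9 + 12 = 117

117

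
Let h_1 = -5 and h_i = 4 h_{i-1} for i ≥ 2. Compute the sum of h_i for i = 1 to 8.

h_2 = 4(-5) = -20
h_3 = 4(-20) = -80
h_4 = 4(-80) = -320
h_5 = 4(-320) = -1280
h_6 = 4(-1280) = -5120
h_7 = 4(-5120) = -20480
h_8 = 4(-20480) = -81920
Sum = (-5) + (-20) + (-80) + (-320) + (-1280) + (-5120) + (-20480) + (-81920) = -109225

-109225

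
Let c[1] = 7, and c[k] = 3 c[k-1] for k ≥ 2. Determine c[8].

15309

c[2] = 3·7 = 21
c[3] = 3·21 = 63
c[4] = 3·63 = 189
c[5] = 3·189 = 567
c[6] = 3·567 = 1701
c[7] = 3·1701 = 5103
c[8] = 3·5103 = 15309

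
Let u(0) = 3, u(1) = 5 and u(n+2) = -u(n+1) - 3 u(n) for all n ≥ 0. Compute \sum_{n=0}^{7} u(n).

u(2) = -5 - 3(3) = -14
u(3) = -(-14) - 3(5) = -1
u(4) = -(-1) - 3(-14) = 43
u(5) = -43 - 3(-1) = -40
u(6) = -(-40) - 3(43) = -89
u(7) = -(-89) - 3(-40) = 209
Sum = 3 + 5 + (-14) + (-1) + 43 + (-40) + (-89) + 209 = 116

116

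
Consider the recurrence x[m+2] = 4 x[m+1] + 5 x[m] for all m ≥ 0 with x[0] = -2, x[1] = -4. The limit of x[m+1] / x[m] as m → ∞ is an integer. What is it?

The characteristic equation is r^2 - 4r - 5 = 0, which factors as (r - 5)(r + 1) = 0.
So the roots are 5 and -1. Since |5| > |-1| and the coefficient of 5^m is non-zero, the ratio tends to 5.

5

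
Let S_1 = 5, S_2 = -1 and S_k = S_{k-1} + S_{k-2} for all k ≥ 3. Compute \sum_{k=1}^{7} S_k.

S_3 = (-1) + 5 = 4
S_4 = 4 + (-1) = 3
S_5 = 3 + 4 = 7
S_6 = 7 + 3 = 10
S_7 = 10 + 7 = 17
Sum = 5 + (-1) + 4 + 3 + 7 + 10 + 17 = 45

45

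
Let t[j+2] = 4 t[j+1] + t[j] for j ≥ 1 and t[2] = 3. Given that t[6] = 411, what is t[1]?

-7

Let t[1] = z.
t[3] = 12 + z
t[4] = 51 + 4z
t[5] = 216 + 17z
t[6] = 915 + 72z
So 915 + 72z = 411, giving z = -7.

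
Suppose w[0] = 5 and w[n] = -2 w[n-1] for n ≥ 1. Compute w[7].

w[1] = -2(5) = -10
w[2] = -2(-10) = 20
w[3] = -2(20) = -40
w[4] = -2(-40) = 80
w[5] = -2(80) = -160
w[6] = -2(-160) = 320
w[7] = -2(320) = -640

-640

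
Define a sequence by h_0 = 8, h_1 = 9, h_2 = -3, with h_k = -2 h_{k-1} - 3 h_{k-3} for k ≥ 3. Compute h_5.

-9

h_3 = -2(-3) - 3(8) = -18
h_4 = -2(-18) - 3(9) = 9
h_5 = -2(9) - 3(-3) = -9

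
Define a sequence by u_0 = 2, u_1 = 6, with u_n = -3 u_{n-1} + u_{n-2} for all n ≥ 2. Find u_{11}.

763212

u_2 = -3(6) + 2 = -16
u_3 = -3(-16) + 6 = 54
u_4 = -3(54) + (-16) = -178
u_5 = -3(-178) + 54 = 588
u_6 = -3(588) + (-178) = -1942
u_7 = -3(-1942) + 588 = 6414
u_8 = -3(6414) + (-1942) = -21184
u_9 = -3(-21184) + 6414 = 69966
u_{10} = -3(69966) + (-21184) = -231082
u_{11} = -3(-231082) + 69966 = 763212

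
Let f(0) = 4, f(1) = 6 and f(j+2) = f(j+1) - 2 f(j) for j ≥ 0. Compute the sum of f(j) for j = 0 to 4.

-16

f(2) = 6 - 2·4 = -2
f(3) = (-2) - 2·6 = -14
f(4) = (-14) - 2·(-2) = -10
Sum = 4 + 6 + (-2) + (-14) + (-10) = -16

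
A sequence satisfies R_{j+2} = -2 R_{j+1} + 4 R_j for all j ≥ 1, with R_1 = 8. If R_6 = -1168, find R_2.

Let R_2 = z.
R_3 = 32 - 2z
R_4 = -64 + 8z
R_5 = 256 - 24z
R_6 = -768 + 80z
So -768 + 80z = -1168, giving z = -5.

-5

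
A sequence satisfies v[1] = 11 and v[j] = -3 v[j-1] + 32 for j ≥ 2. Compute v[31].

617673396283955

The fixed point is 32/(1 + 3) = 8, so v[j] - 8 = -3(v[j-1] - 8).
Hence v[j] = 3·(-3)^{j-1} + 8.
v[31] = 3·(-3)^{30} + 8 = 3·205891132094649 + 8 = 617673396283955.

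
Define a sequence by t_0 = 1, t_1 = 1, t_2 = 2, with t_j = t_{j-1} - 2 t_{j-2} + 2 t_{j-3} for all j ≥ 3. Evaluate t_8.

t_3 = 2 - 2*1 + 2*1 = 2
t_4 = 2 - 2*2 + 2*1 = 0
t_5 = 0 - 2*2 + 2*2 = 0
t_6 = 0 - 2*0 + 2*2 = 4
t_7 = 4 - 2*0 + 2*0 = 4
t_8 = 4 - 2*4 + 2*0 = -4

-4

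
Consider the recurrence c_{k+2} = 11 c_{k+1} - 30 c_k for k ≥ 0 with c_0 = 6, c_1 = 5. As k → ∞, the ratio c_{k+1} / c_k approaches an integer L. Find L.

The characteristic equation is r^2 - 11r + 30 = 0, which factors as (r - 6)(r - 5) = 0.
So the roots are 6 and 5. Since |6| > |5| and the coefficient of 6^k is non-zero, the ratio tends to 6.

6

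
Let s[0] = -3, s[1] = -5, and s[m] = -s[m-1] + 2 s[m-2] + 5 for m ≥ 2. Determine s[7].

s[2] = -(-5) + 2·(-3) + 5 = 4
s[3] = -4 + 2·(-5) + 5 = -9
s[4] = -(-9) + 2·4 + 5 = 22
s[5] = -22 + 2·(-9) + 5 = -35
s[6] = -(-35) + 2·22 + 5 = 84
s[7] = -84 + 2·(-35) + 5 = -149

-149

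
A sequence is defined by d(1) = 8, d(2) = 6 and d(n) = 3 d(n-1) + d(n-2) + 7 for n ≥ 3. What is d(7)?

4124

d(3) = 3·6 + 8 + 7 = 33
d(4) = 3·33 + 6 + 7 = 112
d(5) = 3·112 + 33 + 7 = 376
d(6) = 3·376 + 112 + 7 = 1247
d(7) = 3·1247 + 376 + 7 = 4124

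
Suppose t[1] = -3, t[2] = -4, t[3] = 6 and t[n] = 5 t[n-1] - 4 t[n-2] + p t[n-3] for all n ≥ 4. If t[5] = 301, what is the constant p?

-5

t[4] = 46 - 3p
t[5] = 206 - 19p
So 206 - 19p = 301, giving p = -5.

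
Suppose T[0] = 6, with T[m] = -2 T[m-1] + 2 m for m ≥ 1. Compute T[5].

-174

T[1] = -2(6) + 2 = -10
T[2] = -2(-10) + 4 = 24
T[3] = -2(24) + 6 = -42
T[4] = -2(-42) + 8 = 92
T[5] = -2(92) + 10 = -174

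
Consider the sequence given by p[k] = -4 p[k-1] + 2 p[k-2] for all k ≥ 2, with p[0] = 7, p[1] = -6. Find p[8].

p[2] = -4*(-6) + 2*7 = 38
p[3] = -4*38 + 2*(-6) = -164
p[4] = -4*(-164) + 2*38 = 732
p[5] = -4*732 + 2*(-164) = -3256
p[6] = -4*(-3256) + 2*732 = 14488
p[7] = -4*14488 + 2*(-3256) = -64464
p[8] = -4*(-64464) + 2*14488 = 286832

286832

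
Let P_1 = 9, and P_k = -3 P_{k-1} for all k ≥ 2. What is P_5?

P_2 = -3*9 = -27
P_3 = -3*(-27) = 81
P_4 = -3*81 = -243
P_5 = -3*(-243) = 729

729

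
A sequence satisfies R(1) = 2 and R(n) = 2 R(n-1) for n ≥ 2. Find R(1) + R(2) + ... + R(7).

R(2) = 2(2) = 4
R(3) = 2(4) = 8
R(4) = 2(8) = 16
R(5) = 2(16) = 32
R(6) = 2(32) = 64
R(7) = 2(64) = 128
Sum = 2 + 4 + 8 + 16 + 32 + 64 + 128 = 254

254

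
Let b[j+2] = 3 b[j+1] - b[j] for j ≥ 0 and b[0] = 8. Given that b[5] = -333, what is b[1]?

-3

Let b[1] = y.
b[2] = -8 + 3y
b[3] = -24 + 8y
b[4] = -64 + 21y
b[5] = -168 + 55y
So -168 + 55y = -333, giving y = -3.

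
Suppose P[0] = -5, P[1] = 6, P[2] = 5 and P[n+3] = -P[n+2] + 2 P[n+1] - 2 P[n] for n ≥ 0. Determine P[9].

P[3] = -5 + 2(6) - 2(-5) = 17
P[4] = -17 + 2(5) - 2(6) = -19
P[5] = -(-19) + 2(17) - 2(5) = 43
P[6] = -43 + 2(-19) - 2(17) = -115
P[7] = -(-115) + 2(43) - 2(-19) = 239
P[8] = -239 + 2(-115) - 2(43) = -555
P[9] = -(-555) + 2(239) - 2(-115) = 1263

1263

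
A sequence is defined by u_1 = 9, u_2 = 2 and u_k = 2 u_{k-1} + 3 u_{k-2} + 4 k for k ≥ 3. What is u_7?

3279

u_3 = 2*2 + 3*9 + 12 = 43
u_4 = 2*43 + 3*2 + 16 = 108
u_5 = 2*108 + 3*43 + 20 = 365
u_6 = 2*365 + 3*108 + 24 = 1078
u_7 = 2*1078 + 3*365 + 28 = 3279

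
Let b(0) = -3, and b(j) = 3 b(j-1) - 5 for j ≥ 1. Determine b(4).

-443

b(1) = 3*(-3) - 5 = -14
b(2) = 3*(-14) - 5 = -47
b(3) = 3*(-47) - 5 = -146
b(4) = 3*(-146) - 5 = -443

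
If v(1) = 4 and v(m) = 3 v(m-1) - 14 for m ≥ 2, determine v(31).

The fixed point is -14/(1 - 3) = 7, so v(m) - 7 = 3(v(m-1) - 7).
Hence v(m) = -3·3^{m-1} + 7.
v(31) = -3·3^{30} + 7 = -3·205891132094649 + 7 = -617673396283940.

-617673396283940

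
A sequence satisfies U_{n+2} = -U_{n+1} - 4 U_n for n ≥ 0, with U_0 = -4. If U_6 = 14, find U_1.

Let U_1 = x.
U_2 = 16 - x
U_3 = -16 - 3x
U_4 = -48 + 7x
U_5 = 112 + 5x
U_6 = 80 - 33x
So 80 - 33x = 14, giving x = 2.

2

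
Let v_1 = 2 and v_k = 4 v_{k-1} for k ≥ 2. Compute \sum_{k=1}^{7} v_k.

10922

v_2 = 4*2 = 8
v_3 = 4*8 = 32
v_4 = 4*32 = 128
v_5 = 4*128 = 512
v_6 = 4*512 = 2048
v_7 = 4*2048 = 8192
Sum = 2 + 8 + 32 + 128 + 512 + 2048 + 8192 = 10922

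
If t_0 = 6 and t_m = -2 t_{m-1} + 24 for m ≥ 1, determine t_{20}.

-2097144

The fixed point is 24/(1 + 2) = 8, so t_m - 8 = -2(t_{m-1} - 8).
Hence t_m = -2·(-2)^m + 8.
t_{20} = -2·(-2)^{20} + 8 = -2·1048576 + 8 = -2097144.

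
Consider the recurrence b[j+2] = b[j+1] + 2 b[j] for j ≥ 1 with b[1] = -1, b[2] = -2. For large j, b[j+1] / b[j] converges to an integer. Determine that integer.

2

The characteristic equation is r^2 - r - 2 = 0, which factors as (r - 2)(r + 1) = 0.
So the roots are 2 and -1. Since |2| > |-1| and the coefficient of 2^j is non-zero, the ratio tends to 2.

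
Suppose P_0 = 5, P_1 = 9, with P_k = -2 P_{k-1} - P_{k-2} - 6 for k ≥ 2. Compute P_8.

P_2 = -2·9 - 5 - 6 = -29
P_3 = -2·(-29) - 9 - 6 = 43
P_4 = -2·43 - (-29) - 6 = -63
P_5 = -2·(-63) - 43 - 6 = 77
P_6 = -2·77 - (-63) - 6 = -97
P_7 = -2·(-97) - 77 - 6 = 111
P_8 = -2·111 - (-97) - 6 = -131

-131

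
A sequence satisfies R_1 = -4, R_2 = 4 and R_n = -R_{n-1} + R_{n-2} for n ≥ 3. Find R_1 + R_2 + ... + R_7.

R_3 = -4 + (-4) = -8
R_4 = -(-8) + 4 = 12
R_5 = -12 + (-8) = -20
R_6 = -(-20) + 12 = 32
R_7 = -32 + (-20) = -52
Sum = (-4) + 4 + (-8) + 12 + (-20) + 32 + (-52) = -36

-36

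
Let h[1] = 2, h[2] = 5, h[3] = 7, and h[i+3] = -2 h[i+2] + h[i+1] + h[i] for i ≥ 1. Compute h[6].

-52

h[4] = -2(7) + 5 + 2 = -7
h[5] = -2(-7) + 7 + 5 = 26
h[6] = -2(26) + (-7) + 7 = -52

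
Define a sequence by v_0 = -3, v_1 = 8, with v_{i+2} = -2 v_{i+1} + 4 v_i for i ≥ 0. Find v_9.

101888

v_2 = -2·8 + 4·(-3) = -28
v_3 = -2·(-28) + 4·8 = 88
v_4 = -2·88 + 4·(-28) = -288
v_5 = -2·(-288) + 4·88 = 928
v_6 = -2·928 + 4·(-288) = -3008
v_7 = -2·(-3008) + 4·928 = 9728
v_8 = -2·9728 + 4·(-3008) = -31488
v_9 = -2·(-31488) + 4·9728 = 101888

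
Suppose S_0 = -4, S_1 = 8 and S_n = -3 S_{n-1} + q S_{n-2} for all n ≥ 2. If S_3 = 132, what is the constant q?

S_2 = -24 - 4q
S_3 = 72 + 20q
So 72 + 20q = 132, giving q = 3.

3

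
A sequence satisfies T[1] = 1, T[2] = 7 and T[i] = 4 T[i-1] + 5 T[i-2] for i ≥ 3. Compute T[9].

T[3] = 4·7 + 5·1 = 33
T[4] = 4·33 + 5·7 = 167
T[5] = 4·167 + 5·33 = 833
T[6] = 4·833 + 5·167 = 4167
T[7] = 4·4167 + 5·833 = 20833
T[8] = 4·20833 + 5·4167 = 104167
T[9] = 4·104167 + 5·20833 = 520833

520833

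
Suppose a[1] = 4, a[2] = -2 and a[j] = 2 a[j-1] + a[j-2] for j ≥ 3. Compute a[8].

a[3] = 2(-2) + 4 = 0
a[4] = 2(0) + (-2) = -2
a[5] = 2(-2) + 0 = -4
a[6] = 2(-4) + (-2) = -10
a[7] = 2(-10) + (-4) = -24
a[8] = 2(-24) + (-10) = -58

-58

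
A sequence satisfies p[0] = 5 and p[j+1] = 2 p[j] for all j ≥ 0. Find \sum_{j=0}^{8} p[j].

p[1] = 2*5 = 10
p[2] = 2*10 = 20
p[3] = 2*20 = 40
p[4] = 2*40 = 80
p[5] = 2*80 = 160
p[6] = 2*160 = 320
p[7] = 2*320 = 640
p[8] = 2*640 = 1280
Sum = 5 + 10 + 20 + 40 + 80 + 160 + 320 + 640 + 1280 = 2555

2555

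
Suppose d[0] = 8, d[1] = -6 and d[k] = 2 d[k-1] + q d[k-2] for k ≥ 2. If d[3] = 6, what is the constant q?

3

d[2] = -12 + 8q
d[3] = -24 + 10q
So -24 + 10q = 6, giving q = 3.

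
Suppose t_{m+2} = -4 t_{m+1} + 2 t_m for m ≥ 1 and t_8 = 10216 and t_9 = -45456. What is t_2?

Rearranging, t_{m-2} = (t_m + 4 t_{m-1}) / 2.
t_7 = (-45456 + 4(10216)) / 2 = -4592/2 = -2296
t_6 = (10216 + 4(-2296)) / 2 = 1032/2 = 516
t_5 = (-2296 + 4(516)) / 2 = -232/2 = -116
t_4 = (516 + 4(-116)) / 2 = 52/2 = 26
t_3 = (-116 + 4(26)) / 2 = -12/2 = -6
t_2 = (26 + 4(-6)) / 2 = 2/2 = 1

1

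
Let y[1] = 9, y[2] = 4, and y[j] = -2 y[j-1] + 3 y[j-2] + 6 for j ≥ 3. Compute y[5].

145

y[3] = -2*4 + 3*9 + 6 = 25
y[4] = -2*25 + 3*4 + 6 = -32
y[5] = -2*(-32) + 3*25 + 6 = 145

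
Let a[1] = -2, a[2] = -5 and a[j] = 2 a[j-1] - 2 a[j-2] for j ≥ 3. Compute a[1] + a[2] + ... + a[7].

37

a[3] = 2*(-5) - 2*(-2) = -6
a[4] = 2*(-6) - 2*(-5) = -2
a[5] = 2*(-2) - 2*(-6) = 8
a[6] = 2*8 - 2*(-2) = 20
a[7] = 2*20 - 2*8 = 24
Sum = (-2) + (-5) + (-6) + (-2) + 8 + 20 + 24 = 37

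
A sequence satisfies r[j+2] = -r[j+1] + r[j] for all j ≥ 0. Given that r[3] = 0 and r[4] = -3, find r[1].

Rearranging, r[j-2] = r[j] + r[j-1].
r[2] = -3 + 0 = -3
r[1] = 0 + (-3) = -3

-3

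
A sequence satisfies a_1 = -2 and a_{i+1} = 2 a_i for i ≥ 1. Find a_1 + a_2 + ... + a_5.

a_2 = 2*(-2) = -4
a_3 = 2*(-4) = -8
a_4 = 2*(-8) = -16
a_5 = 2*(-16) = -32
Sum = (-2) + (-4) + (-8) + (-16) + (-32) = -62

-62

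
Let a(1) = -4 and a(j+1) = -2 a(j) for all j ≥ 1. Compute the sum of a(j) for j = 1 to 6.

84

a(2) = -2(-4) = 8
a(3) = -2(8) = -16
a(4) = -2(-16) = 32
a(5) = -2(32) = -64
a(6) = -2(-64) = 128
Sum = (-4) + 8 + (-16) + 32 + (-64) + 128 = 84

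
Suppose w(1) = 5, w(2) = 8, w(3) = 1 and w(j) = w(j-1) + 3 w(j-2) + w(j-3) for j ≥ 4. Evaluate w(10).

4160

w(4) = 1 + 3·8 + 5 = 30
w(5) = 30 + 3·1 + 8 = 41
w(6) = 41 + 3·30 + 1 = 132
w(7) = 132 + 3·41 + 30 = 285
w(8) = 285 + 3·132 + 41 = 722
w(9) = 722 + 3·285 + 132 = 1709
w(10) = 1709 + 3·722 + 285 = 4160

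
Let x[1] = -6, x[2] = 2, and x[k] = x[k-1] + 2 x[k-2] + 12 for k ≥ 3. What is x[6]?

82

x[3] = 2 + 2·(-6) + 12 = 2
x[4] = 2 + 2·2 + 12 = 18
x[5] = 18 + 2·2 + 12 = 34
x[6] = 34 + 2·18 + 12 = 82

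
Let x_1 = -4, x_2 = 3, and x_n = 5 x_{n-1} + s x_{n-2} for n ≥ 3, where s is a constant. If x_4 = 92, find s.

x_3 = 15 - 4s
x_4 = 75 - 17s
So 75 - 17s = 92, giving s = -1.

-1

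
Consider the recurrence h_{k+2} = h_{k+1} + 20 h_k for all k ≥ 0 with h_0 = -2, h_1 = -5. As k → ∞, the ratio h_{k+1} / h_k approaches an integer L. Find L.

5

The characteristic equation is r^2 - r - 20 = 0, which factors as (r - 5)(r + 4) = 0.
So the roots are 5 and -4. Since |5| > |-4| and the coefficient of 5^k is non-zero, the ratio tends to 5.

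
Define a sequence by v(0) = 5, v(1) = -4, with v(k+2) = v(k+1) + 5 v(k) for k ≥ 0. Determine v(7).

1196

v(2) = (-4) + 5(5) = 21
v(3) = 21 + 5(-4) = 1
v(4) = 1 + 5(21) = 106
v(5) = 106 + 5(1) = 111
v(6) = 111 + 5(106) = 641
v(7) = 641 + 5(111) = 1196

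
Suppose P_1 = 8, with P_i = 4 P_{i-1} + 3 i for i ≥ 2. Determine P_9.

677195

P_2 = 4(8) + 6 = 38
P_3 = 4(38) + 9 = 161
P_4 = 4(161) + 12 = 656
P_5 = 4(656) + 15 = 2639
P_6 = 4(2639) + 18 = 10574
P_7 = 4(10574) + 21 = 42317
P_8 = 4(42317) + 24 = 169292
P_9 = 4(169292) + 27 = 677195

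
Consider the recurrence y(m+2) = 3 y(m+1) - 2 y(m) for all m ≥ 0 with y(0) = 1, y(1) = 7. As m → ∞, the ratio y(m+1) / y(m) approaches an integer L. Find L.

The characteristic equation is r^2 - 3r + 2 = 0, which factors as (r - 2)(r - 1) = 0.
So the roots are 2 and 1. Since |2| > |1| and the coefficient of 2^m is non-zero, the ratio tends to 2.

2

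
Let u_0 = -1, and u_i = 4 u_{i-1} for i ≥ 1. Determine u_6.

u_1 = 4·(-1) = -4
u_2 = 4·(-4) = -16
u_3 = 4·(-16) = -64
u_4 = 4·(-64) = -256
u_5 = 4·(-256) = -1024
u_6 = 4·(-1024) = -4096

-4096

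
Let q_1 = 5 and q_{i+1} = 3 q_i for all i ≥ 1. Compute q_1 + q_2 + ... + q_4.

q_2 = 3(5) = 15
q_3 = 3(15) = 45
q_4 = 3(45) = 135
Sum = 5 + 15 + 45 + 135 = 200

200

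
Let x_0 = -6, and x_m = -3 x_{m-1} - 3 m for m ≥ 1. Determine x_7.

x_1 = -3·(-6) - 3 = 15
x_2 = -3·15 - 6 = -51
x_3 = -3·(-51) - 9 = 144
x_4 = -3·144 - 12 = -444
x_5 = -3·(-444) - 15 = 1317
x_6 = -3·1317 - 18 = -3969
x_7 = -3·(-3969) - 21 = 11886

11886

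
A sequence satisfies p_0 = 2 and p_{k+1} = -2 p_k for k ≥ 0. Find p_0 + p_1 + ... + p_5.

-42

p_1 = -2·2 = -4
p_2 = -2·(-4) = 8
p_3 = -2·8 = -16
p_4 = -2·(-16) = 32
p_5 = -2·32 = -64
Sum = 2 + (-4) + 8 + (-16) + 32 + (-64) = -42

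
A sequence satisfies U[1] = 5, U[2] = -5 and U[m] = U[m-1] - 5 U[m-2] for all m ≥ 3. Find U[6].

170

U[3] = (-5) - 5(5) = -30
U[4] = (-30) - 5(-5) = -5
U[5] = (-5) - 5(-30) = 145
U[6] = 145 - 5(-5) = 170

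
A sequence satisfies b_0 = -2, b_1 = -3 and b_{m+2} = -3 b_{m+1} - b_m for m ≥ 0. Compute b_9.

-9726

b_2 = -3(-3) - (-2) = 11
b_3 = -3(11) - (-3) = -30
b_4 = -3(-30) - 11 = 79
b_5 = -3(79) - (-30) = -207
b_6 = -3(-207) - 79 = 542
b_7 = -3(542) - (-207) = -1419
b_8 = -3(-1419) - 542 = 3715
b_9 = -3(3715) - (-1419) = -9726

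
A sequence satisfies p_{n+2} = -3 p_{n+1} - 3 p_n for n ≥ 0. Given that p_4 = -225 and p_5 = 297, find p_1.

9

Rearranging, p_{n-2} = (p_n + 3 p_{n-1}) / -3.
p_3 = (297 + 3(-225)) / -3 = -378/-3 = 126
p_2 = (-225 + 3(126)) / -3 = 153/-3 = -51
p_1 = (126 + 3(-51)) / -3 = -27/-3 = 9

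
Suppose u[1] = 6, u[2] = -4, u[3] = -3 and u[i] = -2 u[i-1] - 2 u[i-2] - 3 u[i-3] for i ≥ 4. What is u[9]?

181

u[4] = -2·(-3) - 2·(-4) - 3·6 = -4
u[5] = -2·(-4) - 2·(-3) - 3·(-4) = 26
u[6] = -2·26 - 2·(-4) - 3·(-3) = -35
u[7] = -2·(-35) - 2·26 - 3·(-4) = 30
u[8] = -2·30 - 2·(-35) - 3·26 = -68
u[9] = -2·(-68) - 2·30 - 3·(-35) = 181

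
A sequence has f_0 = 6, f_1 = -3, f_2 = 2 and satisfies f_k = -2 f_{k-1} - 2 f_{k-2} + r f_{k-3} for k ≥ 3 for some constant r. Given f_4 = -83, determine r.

5

f_3 = 2 + 6r
f_4 = -8 - 15r
So -8 - 15r = -83, giving r = 5.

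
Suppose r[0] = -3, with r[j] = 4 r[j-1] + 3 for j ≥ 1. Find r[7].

r[1] = 4*(-3) + 3 = -9
r[2] = 4*(-9) + 3 = -33
r[3] = 4*(-33) + 3 = -129
r[4] = 4*(-129) + 3 = -513
r[5] = 4*(-513) + 3 = -2049
r[6] = 4*(-2049) + 3 = -8193
r[7] = 4*(-8193) + 3 = -32769

-32769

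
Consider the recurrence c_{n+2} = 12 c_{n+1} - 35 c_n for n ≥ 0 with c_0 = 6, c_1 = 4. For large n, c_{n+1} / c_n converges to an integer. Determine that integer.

7

The characteristic equation is r^2 - 12r + 35 = 0, which factors as (r - 7)(r - 5) = 0.
So the roots are 7 and 5. Since |7| > |5| and the coefficient of 7^n is non-zero, the ratio tends to 7.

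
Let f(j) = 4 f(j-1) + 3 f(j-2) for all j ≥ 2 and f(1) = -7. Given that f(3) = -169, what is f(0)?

Let f(0) = z.
f(2) = -28 + 3z
f(3) = -133 + 12z
So -133 + 12z = -169, giving z = -3.

-3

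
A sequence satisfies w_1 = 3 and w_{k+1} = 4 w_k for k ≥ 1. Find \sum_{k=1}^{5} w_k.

1023

w_2 = 4·3 = 12
w_3 = 4·12 = 48
w_4 = 4·48 = 192
w_5 = 4·192 = 768
Sum = 3 + 12 + 48 + 192 + 768 = 1023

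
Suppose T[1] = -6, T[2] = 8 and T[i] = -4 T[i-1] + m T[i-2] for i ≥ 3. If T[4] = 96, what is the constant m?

T[3] = -32 - 6m
T[4] = 128 + 32m
So 128 + 32m = 96, giving m = -1.

-1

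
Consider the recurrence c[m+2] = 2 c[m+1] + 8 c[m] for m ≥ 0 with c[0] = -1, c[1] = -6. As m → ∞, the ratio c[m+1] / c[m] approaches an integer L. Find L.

The characteristic equation is r^2 - 2r - 8 = 0, which factors as (r - 4)(r + 2) = 0.
So the roots are 4 and -2. Since |4| > |-2| and the coefficient of 4^m is non-zero, the ratio tends to 4.

4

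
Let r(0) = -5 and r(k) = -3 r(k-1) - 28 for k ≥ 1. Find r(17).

The fixed point is -28/(1 + 3) = -7, so r(k) + 7 = -3(r(k-1) + 7).
Hence r(k) = 2·(-3)^k - 7.
r(17) = 2·(-3)^{17} - 7 = 2·-129140163 - 7 = -258280333.

-258280333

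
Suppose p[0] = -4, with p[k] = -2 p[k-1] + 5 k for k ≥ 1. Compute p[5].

p[1] = -2*(-4) + 5 = 13
p[2] = -2*13 + 10 = -16
p[3] = -2*(-16) + 15 = 47
p[4] = -2*47 + 20 = -74
p[5] = -2*(-74) + 25 = 173

173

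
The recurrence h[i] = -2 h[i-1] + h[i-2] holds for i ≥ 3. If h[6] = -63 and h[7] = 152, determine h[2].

Rearranging, h[i-2] = h[i] + 2 h[i-1].
h[5] = 152 + 2(-63) = 26
h[4] = -63 + 2(26) = -11
h[3] = 26 + 2(-11) = 4
h[2] = -11 + 2(4) = -3

-3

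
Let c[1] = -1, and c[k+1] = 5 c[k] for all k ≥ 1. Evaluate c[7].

-15625

c[2] = 5*(-1) = -5
c[3] = 5*(-5) = -25
c[4] = 5*(-25) = -125
c[5] = 5*(-125) = -625
c[6] = 5*(-625) = -3125
c[7] = 5*(-3125) = -15625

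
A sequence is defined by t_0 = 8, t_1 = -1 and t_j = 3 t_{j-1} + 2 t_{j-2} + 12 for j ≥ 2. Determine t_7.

14413

t_2 = 3*(-1) + 2*8 + 12 = 25
t_3 = 3*25 + 2*(-1) + 12 = 85
t_4 = 3*85 + 2*25 + 12 = 317
t_5 = 3*317 + 2*85 + 12 = 1133
t_6 = 3*1133 + 2*317 + 12 = 4045
t_7 = 3*4045 + 2*1133 + 12 = 14413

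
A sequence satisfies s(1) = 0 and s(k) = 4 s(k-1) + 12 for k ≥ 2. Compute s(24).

281474976710652

The fixed point is 12/(1 - 4) = -4, so s(k) + 4 = 4(s(k-1) + 4).
Hence s(k) = 4·4^{k-1} - 4.
s(24) = 4·4^{23} - 4 = 4·70368744177664 - 4 = 281474976710652.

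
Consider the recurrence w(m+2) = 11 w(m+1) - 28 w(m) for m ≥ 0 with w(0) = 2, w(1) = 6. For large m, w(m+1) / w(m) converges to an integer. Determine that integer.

The characteristic equation is r^2 - 11r + 28 = 0, which factors as (r - 7)(r - 4) = 0.
So the roots are 7 and 4. Since |7| > |4| and the coefficient of 7^m is non-zero, the ratio tends to 7.

7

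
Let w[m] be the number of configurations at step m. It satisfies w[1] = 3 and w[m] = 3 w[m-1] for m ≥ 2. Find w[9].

w[2] = 3·3 = 9
w[3] = 3·9 = 27
w[4] = 3·27 = 81
w[5] = 3·81 = 243
w[6] = 3·243 = 729
w[7] = 3·729 = 2187
w[8] = 3·2187 = 6561
w[9] = 3·6561 = 19683

19683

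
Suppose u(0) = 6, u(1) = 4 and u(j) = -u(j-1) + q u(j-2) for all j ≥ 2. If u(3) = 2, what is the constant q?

1

u(2) = -4 + 6q
u(3) = 4 - 2q
So 4 - 2q = 2, giving q = 1.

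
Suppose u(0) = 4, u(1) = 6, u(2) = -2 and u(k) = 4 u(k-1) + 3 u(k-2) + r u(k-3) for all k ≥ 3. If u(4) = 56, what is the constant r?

1

u(3) = 10 + 4r
u(4) = 34 + 22r
So 34 + 22r = 56, giving r = 1.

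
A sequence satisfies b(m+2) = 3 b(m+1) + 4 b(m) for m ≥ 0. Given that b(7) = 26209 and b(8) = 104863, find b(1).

Rearranging, b(m-2) = (b(m) - 3 b(m-1)) / 4.
b(6) = (104863 - 3*26209) / 4 = 26236/4 = 6559
b(5) = (26209 - 3*6559) / 4 = 6532/4 = 1633
b(4) = (6559 - 3*1633) / 4 = 1660/4 = 415
b(3) = (1633 - 3*415) / 4 = 388/4 = 97
b(2) = (415 - 3*97) / 4 = 124/4 = 31
b(1) = (97 - 3*31) / 4 = 4/4 = 1

1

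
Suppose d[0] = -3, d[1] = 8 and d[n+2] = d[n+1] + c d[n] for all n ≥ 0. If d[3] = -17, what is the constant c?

d[2] = 8 - 3c
d[3] = 8 + 5c
So 8 + 5c = -17, giving c = -5.

-5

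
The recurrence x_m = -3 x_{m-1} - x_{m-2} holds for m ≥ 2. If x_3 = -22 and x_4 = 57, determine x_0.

Rearranging, x_{m-2} = -(x_m + 3 x_{m-1}).
x_2 = -(57 + 3·(-22)) = 9
x_1 = -(-22 + 3·9) = -5
x_0 = -(9 + 3·(-5)) = 6

6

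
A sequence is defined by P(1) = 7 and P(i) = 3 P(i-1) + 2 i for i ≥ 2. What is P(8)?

20767

P(2) = 3*7 + 4 = 25
P(3) = 3*25 + 6 = 81
P(4) = 3*81 + 8 = 251
P(5) = 3*251 + 10 = 763
P(6) = 3*763 + 12 = 2301
P(7) = 3*2301 + 14 = 6917
P(8) = 3*6917 + 16 = 20767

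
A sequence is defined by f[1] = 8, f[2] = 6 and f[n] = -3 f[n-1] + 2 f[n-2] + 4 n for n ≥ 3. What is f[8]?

f[3] = -3·6 + 2·8 + 12 = 10
f[4] = -3·10 + 2·6 + 16 = -2
f[5] = -3·(-2) + 2·10 + 20 = 46
f[6] = -3·46 + 2·(-2) + 24 = -118
f[7] = -3·(-118) + 2·46 + 28 = 474
f[8] = -3·474 + 2·(-118) + 32 = -1626

-1626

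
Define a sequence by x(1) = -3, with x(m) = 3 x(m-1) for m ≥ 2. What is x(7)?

-2187

x(2) = 3(-3) = -9
x(3) = 3(-9) = -27
x(4) = 3(-27) = -81
x(5) = 3(-81) = -243
x(6) = 3(-243) = -729
x(7) = 3(-729) = -2187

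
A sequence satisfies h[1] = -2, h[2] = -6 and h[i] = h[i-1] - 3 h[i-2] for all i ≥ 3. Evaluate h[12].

h[3] = (-6) - 3·(-2) = 0
h[4] = 0 - 3·(-6) = 18
h[5] = 18 - 3·0 = 18
h[6] = 18 - 3·18 = -36
h[7] = (-36) - 3·18 = -90
h[8] = (-90) - 3·(-36) = 18
h[9] = 18 - 3·(-90) = 288
h[10] = 288 - 3·18 = 234
h[11] = 234 - 3·288 = -630
h[12] = (-630) - 3·234 = -1332

-1332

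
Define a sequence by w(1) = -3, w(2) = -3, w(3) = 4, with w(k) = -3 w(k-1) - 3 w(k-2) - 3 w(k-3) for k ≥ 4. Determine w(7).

w(4) = -3(4) - 3(-3) - 3(-3) = 6
w(5) = -3(6) - 3(4) - 3(-3) = -21
w(6) = -3(-21) - 3(6) - 3(4) = 33
w(7) = -3(33) - 3(-21) - 3(6) = -54

-54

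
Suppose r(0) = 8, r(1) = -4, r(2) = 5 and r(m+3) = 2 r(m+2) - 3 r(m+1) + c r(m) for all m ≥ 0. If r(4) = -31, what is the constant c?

r(3) = 22 + 8c
r(4) = 29 + 12c
So 29 + 12c = -31, giving c = -5.

-5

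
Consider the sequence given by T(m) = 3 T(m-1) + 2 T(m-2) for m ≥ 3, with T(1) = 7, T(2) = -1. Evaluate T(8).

T(3) = 3*(-1) + 2*7 = 11
T(4) = 3*11 + 2*(-1) = 31
T(5) = 3*31 + 2*11 = 115
T(6) = 3*115 + 2*31 = 407
T(7) = 3*407 + 2*115 = 1451
T(8) = 3*1451 + 2*407 = 5167

5167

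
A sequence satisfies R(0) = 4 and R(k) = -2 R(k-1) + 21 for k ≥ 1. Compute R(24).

-50331641

The fixed point is 21/(1 + 2) = 7, so R(k) - 7 = -2(R(k-1) - 7).
Hence R(k) = -3·(-2)^k + 7.
R(24) = -3·(-2)^{24} + 7 = -3·16777216 + 7 = -50331641.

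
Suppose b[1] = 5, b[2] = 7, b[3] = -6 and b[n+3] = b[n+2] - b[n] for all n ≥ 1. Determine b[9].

b[4] = (-6) - 5 = -11
b[5] = (-11) - 7 = -18
b[6] = (-18) - (-6) = -12
b[7] = (-12) - (-11) = -1
b[8] = (-1) - (-18) = 17
b[9] = 17 - (-12) = 29

29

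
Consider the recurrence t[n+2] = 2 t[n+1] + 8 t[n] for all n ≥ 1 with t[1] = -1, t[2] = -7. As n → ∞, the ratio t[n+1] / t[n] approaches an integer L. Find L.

The characteristic equation is r^2 - 2r - 8 = 0, which factors as (r - 4)(r + 2) = 0.
So the roots are 4 and -2. Since |4| > |-2| and the coefficient of 4^n is non-zero, the ratio tends to 4.

4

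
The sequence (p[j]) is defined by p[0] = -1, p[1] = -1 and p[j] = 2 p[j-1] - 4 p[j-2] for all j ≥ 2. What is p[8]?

p[2] = 2*(-1) - 4*(-1) = 2
p[3] = 2*2 - 4*(-1) = 8
p[4] = 2*8 - 4*2 = 8
p[5] = 2*8 - 4*8 = -16
p[6] = 2*(-16) - 4*8 = -64
p[7] = 2*(-64) - 4*(-16) = -64
p[8] = 2*(-64) - 4*(-64) = 128

128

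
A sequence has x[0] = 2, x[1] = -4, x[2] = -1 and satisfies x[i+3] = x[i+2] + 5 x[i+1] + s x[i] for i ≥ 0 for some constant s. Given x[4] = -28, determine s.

x[3] = -21 + 2s
x[4] = -26 - 2s
So -26 - 2s = -28, giving s = 1.

1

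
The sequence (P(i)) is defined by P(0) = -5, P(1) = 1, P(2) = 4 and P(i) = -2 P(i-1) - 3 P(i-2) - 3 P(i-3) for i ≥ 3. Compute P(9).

148

P(3) = -2·4 - 3·1 - 3·(-5) = 4
P(4) = -2·4 - 3·4 - 3·1 = -23
P(5) = -2·(-23) - 3·4 - 3·4 = 22
P(6) = -2·22 - 3·(-23) - 3·4 = 13
P(7) = -2·13 - 3·22 - 3·(-23) = -23
P(8) = -2·(-23) - 3·13 - 3·22 = -59
P(9) = -2·(-59) - 3·(-23) - 3·13 = 148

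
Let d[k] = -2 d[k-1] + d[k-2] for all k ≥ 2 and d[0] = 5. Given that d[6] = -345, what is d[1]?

7

Let d[1] = y.
d[2] = 5 - 2y
d[3] = -10 + 5y
d[4] = 25 - 12y
d[5] = -60 + 29y
d[6] = 145 - 70y
So 145 - 70y = -345, giving y = 7.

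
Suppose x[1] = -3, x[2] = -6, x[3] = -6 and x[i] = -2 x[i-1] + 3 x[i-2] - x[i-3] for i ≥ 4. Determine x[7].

-33

x[4] = -2*(-6) + 3*(-6) - (-3) = -3
x[5] = -2*(-3) + 3*(-6) - (-6) = -6
x[6] = -2*(-6) + 3*(-3) - (-6) = 9
x[7] = -2*9 + 3*(-6) - (-3) = -33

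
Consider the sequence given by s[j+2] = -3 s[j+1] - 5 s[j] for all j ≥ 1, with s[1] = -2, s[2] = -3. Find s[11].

s[3] = -3·(-3) - 5·(-2) = 19
s[4] = -3·19 - 5·(-3) = -42
s[5] = -3·(-42) - 5·19 = 31
s[6] = -3·31 - 5·(-42) = 117
s[7] = -3·117 - 5·31 = -506
s[8] = -3·(-506) - 5·117 = 933
s[9] = -3·933 - 5·(-506) = -269
s[10] = -3·(-269) - 5·933 = -3858
s[11] = -3·(-3858) - 5·(-269) = 12919

12919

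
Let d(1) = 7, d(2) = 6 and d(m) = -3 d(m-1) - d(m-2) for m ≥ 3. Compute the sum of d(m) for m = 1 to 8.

2373

d(3) = -3(6) - 7 = -25
d(4) = -3(-25) - 6 = 69
d(5) = -3(69) - (-25) = -182
d(6) = -3(-182) - 69 = 477
d(7) = -3(477) - (-182) = -1249
d(8) = -3(-1249) - 477 = 3270
Sum = 7 + 6 + (-25) + 69 + (-182) + 477 + (-1249) + 3270 = 2373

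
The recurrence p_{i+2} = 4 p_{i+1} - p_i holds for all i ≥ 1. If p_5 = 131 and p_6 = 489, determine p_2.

1

Rearranging, p_{i-2} = -(p_i - 4 p_{i-1}).
p_4 = -(489 - 4*131) = 35
p_3 = -(131 - 4*35) = 9
p_2 = -(35 - 4*9) = 1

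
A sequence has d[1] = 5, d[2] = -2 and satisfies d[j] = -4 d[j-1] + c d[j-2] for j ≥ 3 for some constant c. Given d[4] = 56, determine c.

-4

d[3] = 8 + 5c
d[4] = -32 - 22c
So -32 - 22c = 56, giving c = -4.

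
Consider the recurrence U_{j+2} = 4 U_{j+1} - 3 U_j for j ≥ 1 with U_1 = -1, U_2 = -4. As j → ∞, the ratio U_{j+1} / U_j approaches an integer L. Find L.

3

The characteristic equation is r^2 - 4r + 3 = 0, which factors as (r - 3)(r - 1) = 0.
So the roots are 3 and 1. Since |3| > |1| and the coefficient of 3^j is non-zero, the ratio tends to 3.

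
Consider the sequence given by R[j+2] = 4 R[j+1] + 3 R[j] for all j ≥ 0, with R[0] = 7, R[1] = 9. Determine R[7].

119343

R[2] = 4·9 + 3·7 = 57
R[3] = 4·57 + 3·9 = 255
R[4] = 4·255 + 3·57 = 1191
R[5] = 4·1191 + 3·255 = 5529
R[6] = 4·5529 + 3·1191 = 25689
R[7] = 4·25689 + 3·5529 = 119343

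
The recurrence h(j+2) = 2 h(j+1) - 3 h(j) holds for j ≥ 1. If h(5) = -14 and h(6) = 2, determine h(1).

2

Rearranging, h(j-2) = (h(j) - 2 h(j-1)) / -3.
h(4) = (2 - 2(-14)) / -3 = 30/-3 = -10
h(3) = (-14 - 2(-10)) / -3 = 6/-3 = -2
h(2) = (-10 - 2(-2)) / -3 = -6/-3 = 2
h(1) = (-2 - 2(2)) / -3 = -6/-3 = 2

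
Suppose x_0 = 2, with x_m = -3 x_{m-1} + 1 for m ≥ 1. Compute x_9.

-34445

x_1 = -3·2 + 1 = -5
x_2 = -3·(-5) + 1 = 16
x_3 = -3·16 + 1 = -47
x_4 = -3·(-47) + 1 = 142
x_5 = -3·142 + 1 = -425
x_6 = -3·(-425) + 1 = 1276
x_7 = -3·1276 + 1 = -3827
x_8 = -3·(-3827) + 1 = 11482
x_9 = -3·11482 + 1 = -34445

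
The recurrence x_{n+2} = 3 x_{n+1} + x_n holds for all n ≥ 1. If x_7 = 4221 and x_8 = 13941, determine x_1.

Rearranging, x_{n-2} = x_n - 3 x_{n-1}.
x_6 = 13941 - 3(4221) = 1278
x_5 = 4221 - 3(1278) = 387
x_4 = 1278 - 3(387) = 117
x_3 = 387 - 3(117) = 36
x_2 = 117 - 3(36) = 9
x_1 = 36 - 3(9) = 9

9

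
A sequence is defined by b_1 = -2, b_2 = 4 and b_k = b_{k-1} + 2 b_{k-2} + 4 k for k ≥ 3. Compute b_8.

b_3 = 4 + 2*(-2) + 12 = 12
b_4 = 12 + 2*4 + 16 = 36
b_5 = 36 + 2*12 + 20 = 80
b_6 = 80 + 2*36 + 24 = 176
b_7 = 176 + 2*80 + 28 = 364
b_8 = 364 + 2*176 + 32 = 748

748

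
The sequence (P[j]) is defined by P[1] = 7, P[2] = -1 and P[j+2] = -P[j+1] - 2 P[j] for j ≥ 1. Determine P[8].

P[3] = -(-1) - 2(7) = -13
P[4] = -(-13) - 2(-1) = 15
P[5] = -15 - 2(-13) = 11
P[6] = -11 - 2(15) = -41
P[7] = -(-41) - 2(11) = 19
P[8] = -19 - 2(-41) = 63

63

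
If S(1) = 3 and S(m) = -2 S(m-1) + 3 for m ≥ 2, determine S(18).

-262143

The fixed point is 3/(1 + 2) = 1, so S(m) - 1 = -2(S(m-1) - 1).
Hence S(m) = 2·(-2)^{m-1} + 1.
S(18) = 2·(-2)^{17} + 1 = 2·-131072 + 1 = -262143.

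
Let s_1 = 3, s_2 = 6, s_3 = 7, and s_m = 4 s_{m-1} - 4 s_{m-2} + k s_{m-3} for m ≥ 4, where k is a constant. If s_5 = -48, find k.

s_4 = 4 + 3k
s_5 = -12 + 18k
So -12 + 18k = -48, giving k = -2.

-2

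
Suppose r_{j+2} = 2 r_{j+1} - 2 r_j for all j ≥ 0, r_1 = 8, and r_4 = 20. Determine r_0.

-5

Let r_0 = v.
r_2 = 16 - 2v
r_3 = 16 - 4v
r_4 = -4v
So -4v = 20, giving v = -5.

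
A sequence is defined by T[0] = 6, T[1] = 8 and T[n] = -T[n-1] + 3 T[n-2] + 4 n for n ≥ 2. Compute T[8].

T[2] = -8 + 3·6 + 8 = 18
T[3] = -18 + 3·8 + 12 = 18
T[4] = -18 + 3·18 + 16 = 52
T[5] = -52 + 3·18 + 20 = 22
T[6] = -22 + 3·52 + 24 = 158
T[7] = -158 + 3·22 + 28 = -64
T[8] = -(-64) + 3·158 + 32 = 570

570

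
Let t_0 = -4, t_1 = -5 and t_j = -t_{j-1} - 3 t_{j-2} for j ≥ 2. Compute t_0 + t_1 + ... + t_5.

t_2 = -(-5) - 3(-4) = 17
t_3 = -17 - 3(-5) = -2
t_4 = -(-2) - 3(17) = -49
t_5 = -(-49) - 3(-2) = 55
Sum = (-4) + (-5) + 17 + (-2) + (-49) + 55 = 12

12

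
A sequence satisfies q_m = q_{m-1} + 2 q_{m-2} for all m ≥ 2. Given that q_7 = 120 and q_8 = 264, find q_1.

-6

Rearranging, q_{m-2} = (q_m - q_{m-1}) / 2.
q_6 = (264 - 120) / 2 = 144/2 = 72
q_5 = (120 - 72) / 2 = 48/2 = 24
q_4 = (72 - 24) / 2 = 48/2 = 24
q_3 = (24 - 24) / 2 = 0/2 = 0
q_2 = (24 - 0) / 2 = 24/2 = 12
q_1 = (0 - 12) / 2 = -12/2 = -6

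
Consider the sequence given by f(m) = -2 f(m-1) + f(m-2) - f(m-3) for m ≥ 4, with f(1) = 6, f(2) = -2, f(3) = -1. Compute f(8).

f(4) = -2*(-1) + (-2) - 6 = -6
f(5) = -2*(-6) + (-1) - (-2) = 13
f(6) = -2*13 + (-6) - (-1) = -31
f(7) = -2*(-31) + 13 - (-6) = 81
f(8) = -2*81 + (-31) - 13 = -206

-206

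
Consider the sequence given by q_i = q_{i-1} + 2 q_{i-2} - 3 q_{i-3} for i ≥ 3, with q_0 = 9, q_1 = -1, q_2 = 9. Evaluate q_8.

51

q_3 = 9 + 2·(-1) - 3·9 = -20
q_4 = (-20) + 2·9 - 3·(-1) = 1
q_5 = 1 + 2·(-20) - 3·9 = -66
q_6 = (-66) + 2·1 - 3·(-20) = -4
q_7 = (-4) + 2·(-66) - 3·1 = -139
q_8 = (-139) + 2·(-4) - 3·(-66) = 51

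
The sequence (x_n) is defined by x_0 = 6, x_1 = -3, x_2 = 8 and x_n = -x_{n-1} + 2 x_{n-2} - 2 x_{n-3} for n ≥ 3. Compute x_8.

1352

x_3 = -8 + 2*(-3) - 2*6 = -26
x_4 = -(-26) + 2*8 - 2*(-3) = 48
x_5 = -48 + 2*(-26) - 2*8 = -116
x_6 = -(-116) + 2*48 - 2*(-26) = 264
x_7 = -264 + 2*(-116) - 2*48 = -592
x_8 = -(-592) + 2*264 - 2*(-116) = 1352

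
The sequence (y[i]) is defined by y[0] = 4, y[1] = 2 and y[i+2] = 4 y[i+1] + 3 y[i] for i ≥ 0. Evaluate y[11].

18844598

y[2] = 4*2 + 3*4 = 20
y[3] = 4*20 + 3*2 = 86
y[4] = 4*86 + 3*20 = 404
y[5] = 4*404 + 3*86 = 1874
y[6] = 4*1874 + 3*404 = 8708
y[7] = 4*8708 + 3*1874 = 40454
y[8] = 4*40454 + 3*8708 = 187940
y[9] = 4*187940 + 3*40454 = 873122
y[10] = 4*873122 + 3*187940 = 4056308
y[11] = 4*4056308 + 3*873122 = 18844598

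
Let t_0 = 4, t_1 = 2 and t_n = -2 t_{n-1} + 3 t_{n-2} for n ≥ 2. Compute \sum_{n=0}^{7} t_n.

-792

t_2 = -2·2 + 3·4 = 8
t_3 = -2·8 + 3·2 = -10
t_4 = -2·(-10) + 3·8 = 44
t_5 = -2·44 + 3·(-10) = -118
t_6 = -2·(-118) + 3·44 = 368
t_7 = -2·368 + 3·(-118) = -1090
Sum = 4 + 2 + 8 + (-10) + 44 + (-118) + 368 + (-1090) = -792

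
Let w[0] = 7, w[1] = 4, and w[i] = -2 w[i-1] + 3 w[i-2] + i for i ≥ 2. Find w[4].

w[2] = -2*4 + 3*7 + 2 = 15
w[3] = -2*15 + 3*4 + 3 = -15
w[4] = -2*(-15) + 3*15 + 4 = 79

79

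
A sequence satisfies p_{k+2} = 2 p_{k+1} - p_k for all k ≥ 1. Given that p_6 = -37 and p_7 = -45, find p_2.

Rearranging, p_{k-2} = -(p_k - 2 p_{k-1}).
p_5 = -(-45 - 2*(-37)) = -29
p_4 = -(-37 - 2*(-29)) = -21
p_3 = -(-29 - 2*(-21)) = -13
p_2 = -(-21 - 2*(-13)) = -5

-5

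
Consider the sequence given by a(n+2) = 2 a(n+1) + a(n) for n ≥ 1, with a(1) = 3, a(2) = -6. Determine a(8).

a(3) = 2·(-6) + 3 = -9
a(4) = 2·(-9) + (-6) = -24
a(5) = 2·(-24) + (-9) = -57
a(6) = 2·(-57) + (-24) = -138
a(7) = 2·(-138) + (-57) = -333
a(8) = 2·(-333) + (-138) = -804

-804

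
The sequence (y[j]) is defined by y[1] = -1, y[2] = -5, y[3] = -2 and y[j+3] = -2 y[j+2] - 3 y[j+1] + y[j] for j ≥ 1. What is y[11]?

-1796

y[4] = -2(-2) - 3(-5) + (-1) = 18
y[5] = -2(18) - 3(-2) + (-5) = -35
y[6] = -2(-35) - 3(18) + (-2) = 14
y[7] = -2(14) - 3(-35) + 18 = 95
y[8] = -2(95) - 3(14) + (-35) = -267
y[9] = -2(-267) - 3(95) + 14 = 263
y[10] = -2(263) - 3(-267) + 95 = 370
y[11] = -2(370) - 3(263) + (-267) = -1796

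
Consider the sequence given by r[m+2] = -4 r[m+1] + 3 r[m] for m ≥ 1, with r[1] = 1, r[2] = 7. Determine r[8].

r[3] = -4*7 + 3*1 = -25
r[4] = -4*(-25) + 3*7 = 121
r[5] = -4*121 + 3*(-25) = -559
r[6] = -4*(-559) + 3*121 = 2599
r[7] = -4*2599 + 3*(-559) = -12073
r[8] = -4*(-12073) + 3*2599 = 56089

56089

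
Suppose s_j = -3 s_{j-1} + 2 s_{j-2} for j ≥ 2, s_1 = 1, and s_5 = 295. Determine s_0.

Let s_0 = y.
s_2 = -3 + 2y
s_3 = 11 - 6y
s_4 = -39 + 22y
s_5 = 139 - 78y
So 139 - 78y = 295, giving y = -2.

-2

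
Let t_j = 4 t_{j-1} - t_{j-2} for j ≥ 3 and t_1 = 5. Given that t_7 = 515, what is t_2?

Let t_2 = y.
t_3 = -5 + 4y
t_4 = -20 + 15y
t_5 = -75 + 56y
t_6 = -280 + 209y
t_7 = -1045 + 780y
So -1045 + 780y = 515, giving y = 2.

2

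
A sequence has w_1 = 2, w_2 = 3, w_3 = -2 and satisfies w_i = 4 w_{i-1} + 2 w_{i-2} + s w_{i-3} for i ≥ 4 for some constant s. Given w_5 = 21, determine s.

3

w_4 = -2 + 2s
w_5 = -12 + 11s
So -12 + 11s = 21, giving s = 3.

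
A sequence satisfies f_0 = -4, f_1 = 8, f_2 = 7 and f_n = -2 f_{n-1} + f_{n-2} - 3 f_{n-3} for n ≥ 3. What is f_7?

396

f_3 = -2(7) + 8 - 3(-4) = 6
f_4 = -2(6) + 7 - 3(8) = -29
f_5 = -2(-29) + 6 - 3(7) = 43
f_6 = -2(43) + (-29) - 3(6) = -133
f_7 = -2(-133) + 43 - 3(-29) = 396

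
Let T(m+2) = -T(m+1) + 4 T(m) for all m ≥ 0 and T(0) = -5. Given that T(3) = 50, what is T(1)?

Let T(1) = x.
T(2) = -20 - x
T(3) = 20 + 5x
So 20 + 5x = 50, giving x = 6.

6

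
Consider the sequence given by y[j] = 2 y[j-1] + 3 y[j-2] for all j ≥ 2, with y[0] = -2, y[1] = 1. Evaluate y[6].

-184

y[2] = 2·1 + 3·(-2) = -4
y[3] = 2·(-4) + 3·1 = -5
y[4] = 2·(-5) + 3·(-4) = -22
y[5] = 2·(-22) + 3·(-5) = -59
y[6] = 2·(-59) + 3·(-22) = -184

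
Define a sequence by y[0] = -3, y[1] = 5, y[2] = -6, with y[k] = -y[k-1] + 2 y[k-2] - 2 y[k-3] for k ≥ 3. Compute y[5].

y[3] = -(-6) + 2*5 - 2*(-3) = 22
y[4] = -22 + 2*(-6) - 2*5 = -44
y[5] = -(-44) + 2*22 - 2*(-6) = 100

100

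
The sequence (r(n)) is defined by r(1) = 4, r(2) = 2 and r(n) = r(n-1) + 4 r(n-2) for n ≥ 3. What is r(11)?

24498

r(3) = 2 + 4*4 = 18
r(4) = 18 + 4*2 = 26
r(5) = 26 + 4*18 = 98
r(6) = 98 + 4*26 = 202
r(7) = 202 + 4*98 = 594
r(8) = 594 + 4*202 = 1402
r(9) = 1402 + 4*594 = 3778
r(10) = 3778 + 4*1402 = 9386
r(11) = 9386 + 4*3778 = 24498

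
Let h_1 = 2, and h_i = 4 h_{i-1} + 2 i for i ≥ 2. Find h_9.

233010

h_2 = 4(2) + 4 = 12
h_3 = 4(12) + 6 = 54
h_4 = 4(54) + 8 = 224
h_5 = 4(224) + 10 = 906
h_6 = 4(906) + 12 = 3636
h_7 = 4(3636) + 14 = 14558
h_8 = 4(14558) + 16 = 58248
h_9 = 4(58248) + 18 = 233010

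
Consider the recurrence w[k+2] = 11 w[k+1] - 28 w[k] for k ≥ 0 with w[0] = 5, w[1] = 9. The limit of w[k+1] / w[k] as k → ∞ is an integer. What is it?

The characteristic equation is r^2 - 11r + 28 = 0, which factors as (r - 7)(r - 4) = 0.
So the roots are 7 and 4. Since |7| > |4| and the coefficient of 7^k is non-zero, the ratio tends to 7.

7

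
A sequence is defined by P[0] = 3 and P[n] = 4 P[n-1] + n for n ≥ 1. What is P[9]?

P[1] = 4*3 + 1 = 13
P[2] = 4*13 + 2 = 54
P[3] = 4*54 + 3 = 219
P[4] = 4*219 + 4 = 880
P[5] = 4*880 + 5 = 3525
P[6] = 4*3525 + 6 = 14106
P[7] = 4*14106 + 7 = 56431
P[8] = 4*56431 + 8 = 225732
P[9] = 4*225732 + 9 = 902937

902937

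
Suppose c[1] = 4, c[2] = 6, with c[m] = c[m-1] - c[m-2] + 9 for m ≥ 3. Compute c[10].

c[3] = 6 - 4 + 9 = 11
c[4] = 11 - 6 + 9 = 14
c[5] = 14 - 11 + 9 = 12
c[6] = 12 - 14 + 9 = 7
c[7] = 7 - 12 + 9 = 4
c[8] = 4 - 7 + 9 = 6
c[9] = 6 - 4 + 9 = 11
c[10] = 11 - 6 + 9 = 14

14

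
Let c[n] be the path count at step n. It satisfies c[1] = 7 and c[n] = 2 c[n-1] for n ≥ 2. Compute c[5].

112

c[2] = 2*7 = 14
c[3] = 2*14 = 28
c[4] = 2*28 = 56
c[5] = 2*56 = 112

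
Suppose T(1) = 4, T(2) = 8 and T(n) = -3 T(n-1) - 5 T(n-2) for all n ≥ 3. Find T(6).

T(3) = -3(8) - 5(4) = -44
T(4) = -3(-44) - 5(8) = 92
T(5) = -3(92) - 5(-44) = -56
T(6) = -3(-56) - 5(92) = -292

-292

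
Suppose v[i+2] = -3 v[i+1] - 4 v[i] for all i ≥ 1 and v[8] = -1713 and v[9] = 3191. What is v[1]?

8

Rearranging, v[i-2] = (v[i] + 3 v[i-1]) / -4.
v[7] = (3191 + 3*(-1713)) / -4 = -1948/-4 = 487
v[6] = (-1713 + 3*487) / -4 = -252/-4 = 63
v[5] = (487 + 3*63) / -4 = 676/-4 = -169
v[4] = (63 + 3*(-169)) / -4 = -444/-4 = 111
v[3] = (-169 + 3*111) / -4 = 164/-4 = -41
v[2] = (111 + 3*(-41)) / -4 = -12/-4 = 3
v[1] = (-41 + 3*3) / -4 = -32/-4 = 8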